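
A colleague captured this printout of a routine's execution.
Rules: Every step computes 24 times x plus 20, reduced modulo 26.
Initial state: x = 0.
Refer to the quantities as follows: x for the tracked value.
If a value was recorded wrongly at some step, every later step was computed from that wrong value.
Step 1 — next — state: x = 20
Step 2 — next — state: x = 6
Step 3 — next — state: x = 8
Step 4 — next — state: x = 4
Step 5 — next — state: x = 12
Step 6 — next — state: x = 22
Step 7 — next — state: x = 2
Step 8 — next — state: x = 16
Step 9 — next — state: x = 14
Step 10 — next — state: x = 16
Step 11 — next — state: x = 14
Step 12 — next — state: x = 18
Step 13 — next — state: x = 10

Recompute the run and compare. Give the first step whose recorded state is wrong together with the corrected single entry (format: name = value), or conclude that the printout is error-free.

step 1: x = (24*0 + 20) mod 26 = 20 -> checks out
step 2: x = (24*20 + 20) mod 26 = 6 -> checks out
step 3: x = (24*6 + 20) mod 26 = 8 -> same as recorded
step 4: x = (24*8 + 20) mod 26 = 4 -> no discrepancy
step 5: x = (24*4 + 20) mod 26 = 12 -> agrees with the printout
step 6: x = (24*12 + 20) mod 26 = 22 -> verified
step 7: x = (24*22 + 20) mod 26 = 2 -> consistent with the printout
step 8: x = (24*2 + 20) mod 26 = 16 -> verified
step 9: x = (24*16 + 20) mod 26 = 14 -> verified
step 10: x = (24*14 + 20) mod 26 = 18 -> first mismatch against the printout
First incorrect step: 10; the correct value is x = 18.

step 10, x = 18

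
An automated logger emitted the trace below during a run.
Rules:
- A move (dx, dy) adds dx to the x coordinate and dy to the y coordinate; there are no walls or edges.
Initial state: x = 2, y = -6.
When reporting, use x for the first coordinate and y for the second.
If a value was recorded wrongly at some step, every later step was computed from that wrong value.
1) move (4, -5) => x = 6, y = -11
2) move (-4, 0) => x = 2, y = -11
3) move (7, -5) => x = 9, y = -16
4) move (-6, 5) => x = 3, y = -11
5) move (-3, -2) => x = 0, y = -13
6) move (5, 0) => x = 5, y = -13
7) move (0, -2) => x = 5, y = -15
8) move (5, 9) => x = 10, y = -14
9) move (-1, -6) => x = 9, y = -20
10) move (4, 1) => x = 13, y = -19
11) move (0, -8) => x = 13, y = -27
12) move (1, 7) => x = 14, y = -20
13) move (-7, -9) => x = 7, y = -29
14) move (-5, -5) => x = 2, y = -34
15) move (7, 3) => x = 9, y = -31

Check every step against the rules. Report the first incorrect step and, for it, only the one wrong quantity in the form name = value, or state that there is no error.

step 1: x = 2 + (4) = 6, y = -6 + (-5) = -11 -> exactly as logged
step 2: x = 6 + (-4) = 2, y = -11 + (0) = -11 -> agrees with the trace
step 3: x = 2 + (7) = 9, y = -11 + (-5) = -16 -> matches
step 4: x = 9 + (-6) = 3, y = -16 + (5) = -11 -> exactly as logged
step 5: x = 3 + (-3) = 0, y = -11 + (-2) = -13 -> checks out
step 6: x = 0 + (5) = 5, y = -13 + (0) = -13 -> confirmed correct
step 7: x = 5 + (0) = 5, y = -13 + (-2) = -15 -> in agreement
step 8: x = 5 + (5) = 10, y = -15 + (9) = -6 -> a discrepancy with the trace
That makes step 8 the first incorrect line — y = -6 is what it should show.

step 8, y = -6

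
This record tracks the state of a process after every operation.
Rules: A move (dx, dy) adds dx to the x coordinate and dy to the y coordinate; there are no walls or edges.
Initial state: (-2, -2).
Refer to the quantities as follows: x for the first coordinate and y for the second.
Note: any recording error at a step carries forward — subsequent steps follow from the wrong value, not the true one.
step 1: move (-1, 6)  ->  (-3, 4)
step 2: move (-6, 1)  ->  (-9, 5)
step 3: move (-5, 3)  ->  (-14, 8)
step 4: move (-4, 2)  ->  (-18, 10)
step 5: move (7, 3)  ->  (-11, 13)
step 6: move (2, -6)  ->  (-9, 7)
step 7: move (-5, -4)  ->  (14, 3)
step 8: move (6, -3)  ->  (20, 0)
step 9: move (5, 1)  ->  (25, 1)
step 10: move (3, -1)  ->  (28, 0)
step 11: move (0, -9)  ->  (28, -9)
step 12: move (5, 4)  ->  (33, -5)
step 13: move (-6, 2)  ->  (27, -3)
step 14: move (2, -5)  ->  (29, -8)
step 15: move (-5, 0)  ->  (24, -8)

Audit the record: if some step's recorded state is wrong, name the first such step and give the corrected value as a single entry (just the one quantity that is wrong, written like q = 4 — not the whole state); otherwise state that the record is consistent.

Recomputing the run from the initial state:
step 1: x = -3, y = 4
step 2: x = -9, y = 5
step 3: x = -14, y = 8
step 4: x = -18, y = 10
step 5: x = -11, y = 13
step 6: x = -9, y = 7
step 7: x = -14, y = 3
step 8: x = -8, y = 0
step 9: x = -3, y = 1
step 10: x = 0, y = 0
step 11: x = 0, y = -9
step 12: x = 5, y = -5
step 13: x = -1, y = -3
step 14: x = 1, y = -8
step 15: x = -4, y = -8
The first disagreement with the record is at step 7, where the value should be x = -14.

step 7, x = -14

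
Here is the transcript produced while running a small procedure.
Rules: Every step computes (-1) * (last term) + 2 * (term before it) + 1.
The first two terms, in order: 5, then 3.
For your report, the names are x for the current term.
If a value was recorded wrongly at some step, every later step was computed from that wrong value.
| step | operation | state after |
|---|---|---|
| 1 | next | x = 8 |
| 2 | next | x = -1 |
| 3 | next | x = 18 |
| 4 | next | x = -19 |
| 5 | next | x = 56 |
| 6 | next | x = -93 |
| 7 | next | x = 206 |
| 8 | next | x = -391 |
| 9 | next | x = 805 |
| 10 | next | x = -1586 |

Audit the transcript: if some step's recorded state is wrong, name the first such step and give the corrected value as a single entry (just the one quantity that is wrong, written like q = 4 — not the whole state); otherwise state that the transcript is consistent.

step 9, x = 804

Recomputing the run from the initial state:
step 1: x = 8
step 2: x = -1
step 3: x = 18
step 4: x = -19
step 5: x = 56
step 6: x = -93
step 7: x = 206
step 8: x = -391
step 9: x = 804
step 10: x = -1585
The first disagreement with the transcript is at step 9, where the value should be x = 804.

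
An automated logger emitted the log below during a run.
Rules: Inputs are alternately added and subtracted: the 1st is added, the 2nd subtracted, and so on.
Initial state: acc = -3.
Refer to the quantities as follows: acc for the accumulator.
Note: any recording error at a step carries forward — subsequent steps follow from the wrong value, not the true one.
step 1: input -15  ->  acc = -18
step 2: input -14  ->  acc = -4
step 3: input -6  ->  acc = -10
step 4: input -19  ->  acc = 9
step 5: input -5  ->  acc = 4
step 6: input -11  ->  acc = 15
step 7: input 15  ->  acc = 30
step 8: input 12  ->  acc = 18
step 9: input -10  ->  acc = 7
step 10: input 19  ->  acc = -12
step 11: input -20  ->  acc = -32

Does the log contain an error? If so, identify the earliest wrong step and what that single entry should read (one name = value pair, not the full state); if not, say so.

step 9, acc = 8

Recomputing the run from the initial state:
step 1: acc = -18
step 2: acc = -4
step 3: acc = -10
step 4: acc = 9
step 5: acc = 4
step 6: acc = 15
step 7: acc = 30
step 8: acc = 18
step 9: acc = 8
step 10: acc = -11
step 11: acc = -31
The first disagreement with the log is at step 9, where the value should be acc = 8.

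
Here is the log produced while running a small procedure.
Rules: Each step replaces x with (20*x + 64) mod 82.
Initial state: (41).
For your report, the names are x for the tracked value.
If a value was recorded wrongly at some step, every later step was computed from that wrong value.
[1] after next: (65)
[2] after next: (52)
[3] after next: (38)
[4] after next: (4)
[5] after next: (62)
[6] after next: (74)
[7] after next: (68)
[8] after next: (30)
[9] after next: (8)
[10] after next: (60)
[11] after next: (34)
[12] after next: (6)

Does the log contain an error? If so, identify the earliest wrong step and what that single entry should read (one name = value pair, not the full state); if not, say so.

step 1, x = 64

Recomputing the run from the initial state:
step 1: x = 64
step 2: x = 32
step 3: x = 48
step 4: x = 40
step 5: x = 44
step 6: x = 42
step 7: x = 2
step 8: x = 22
step 9: x = 12
step 10: x = 58
step 11: x = 76
step 12: x = 26
The first disagreement with the log is at step 1, where the value should be x = 64.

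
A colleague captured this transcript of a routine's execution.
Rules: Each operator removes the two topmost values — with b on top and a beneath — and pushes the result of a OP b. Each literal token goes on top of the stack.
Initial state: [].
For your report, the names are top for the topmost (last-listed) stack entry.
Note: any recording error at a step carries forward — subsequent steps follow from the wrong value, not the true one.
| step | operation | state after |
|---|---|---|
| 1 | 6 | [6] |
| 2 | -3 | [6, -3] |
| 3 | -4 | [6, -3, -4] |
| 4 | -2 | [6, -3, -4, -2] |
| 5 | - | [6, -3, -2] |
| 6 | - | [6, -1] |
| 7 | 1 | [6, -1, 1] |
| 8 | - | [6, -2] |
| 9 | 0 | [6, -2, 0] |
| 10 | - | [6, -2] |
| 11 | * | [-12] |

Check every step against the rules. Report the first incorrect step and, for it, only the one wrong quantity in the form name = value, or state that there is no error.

step 1: push 6: top = 6 -> exactly as logged
step 2: push -3: top = -3 -> no discrepancy
step 3: push -4: top = -4 -> matches
step 4: push -2: top = -2 -> confirmed correct
step 5: -4 - -2 = -2 -> exactly as logged
step 6: -3 - -2 = -1 -> checks out
step 7: push 1: top = 1 -> checks out
step 8: -1 - 1 = -2 -> in agreement
step 9: push 0: top = 0 -> checks out
step 10: -2 - 0 = -2 -> in agreement
step 11: 6 * -2 = -12 -> no discrepancy
The whole run recomputes cleanly — no discrepancies.

no error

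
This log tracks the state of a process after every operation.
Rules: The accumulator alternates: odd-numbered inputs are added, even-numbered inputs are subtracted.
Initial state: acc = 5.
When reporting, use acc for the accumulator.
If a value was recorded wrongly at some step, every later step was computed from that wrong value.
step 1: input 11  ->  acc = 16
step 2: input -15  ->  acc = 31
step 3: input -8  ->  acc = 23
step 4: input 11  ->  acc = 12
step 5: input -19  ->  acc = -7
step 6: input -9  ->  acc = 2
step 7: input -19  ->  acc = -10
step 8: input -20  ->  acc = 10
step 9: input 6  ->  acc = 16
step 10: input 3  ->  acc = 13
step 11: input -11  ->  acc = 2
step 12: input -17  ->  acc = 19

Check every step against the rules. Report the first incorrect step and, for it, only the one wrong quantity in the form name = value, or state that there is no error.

Recomputing the run from the initial state:
step 1: acc = 16
step 2: acc = 31
step 3: acc = 23
step 4: acc = 12
step 5: acc = -7
step 6: acc = 2
step 7: acc = -17
step 8: acc = 3
step 9: acc = 9
step 10: acc = 6
step 11: acc = -5
step 12: acc = 12
The first disagreement with the log is at step 7, where the value should be acc = -17.

step 7, acc = -17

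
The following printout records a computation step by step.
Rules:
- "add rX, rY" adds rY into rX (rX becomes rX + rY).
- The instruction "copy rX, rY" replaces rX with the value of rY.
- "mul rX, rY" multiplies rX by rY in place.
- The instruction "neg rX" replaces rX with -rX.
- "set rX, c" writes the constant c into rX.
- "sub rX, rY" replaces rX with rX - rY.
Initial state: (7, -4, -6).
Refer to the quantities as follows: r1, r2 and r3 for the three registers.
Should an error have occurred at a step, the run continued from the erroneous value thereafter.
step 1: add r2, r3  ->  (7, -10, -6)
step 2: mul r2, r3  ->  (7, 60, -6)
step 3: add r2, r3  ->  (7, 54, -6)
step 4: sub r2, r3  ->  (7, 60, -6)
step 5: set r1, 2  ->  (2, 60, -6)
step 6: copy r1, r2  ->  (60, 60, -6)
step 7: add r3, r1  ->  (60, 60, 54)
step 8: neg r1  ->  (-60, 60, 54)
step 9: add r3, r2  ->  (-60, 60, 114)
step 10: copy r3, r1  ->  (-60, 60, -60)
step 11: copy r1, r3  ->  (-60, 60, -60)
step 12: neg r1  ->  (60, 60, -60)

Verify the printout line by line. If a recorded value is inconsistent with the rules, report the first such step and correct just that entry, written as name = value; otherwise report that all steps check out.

1. r2 = -4 + -6 = -10 (confirmed correct)
2. r2 = -10 * -6 = 60 (matches)
3. r2 = 60 + -6 = 54 (consistent with the printout)
4. r2 = 54 - -6 = 60 (no discrepancy)
5. r1 = 2 (confirmed correct)
6. r1 = 60 (matches)
7. r3 = -6 + 60 = 54 (matches)
8. r1 = -(60) = -60 (exactly as logged)
9. r3 = 54 + 60 = 114 (exactly as logged)
10. r3 = -60 (confirmed correct)
11. r1 = -60 (matches)
12. r1 = -(-60) = 60 (no discrepancy)
Each recorded entry agrees with the recomputation.

no error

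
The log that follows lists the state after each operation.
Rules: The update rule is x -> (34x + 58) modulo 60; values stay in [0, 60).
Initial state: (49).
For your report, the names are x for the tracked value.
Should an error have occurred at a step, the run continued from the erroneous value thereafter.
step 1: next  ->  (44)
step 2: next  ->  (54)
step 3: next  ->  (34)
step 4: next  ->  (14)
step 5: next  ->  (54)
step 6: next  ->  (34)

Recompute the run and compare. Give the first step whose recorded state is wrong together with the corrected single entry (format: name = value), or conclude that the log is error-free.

no error

step 1: x = (34*49 + 58) mod 60 = 44 -> no discrepancy
step 2: x = (34*44 + 58) mod 60 = 54 -> matches
step 3: x = (34*54 + 58) mod 60 = 34 -> consistent with the log
step 4: x = (34*34 + 58) mod 60 = 14 -> consistent with the log
step 5: x = (34*14 + 58) mod 60 = 54 -> in agreement
step 6: x = (34*54 + 58) mod 60 = 34 -> confirmed correct
Nothing is out of place; the run is error-free.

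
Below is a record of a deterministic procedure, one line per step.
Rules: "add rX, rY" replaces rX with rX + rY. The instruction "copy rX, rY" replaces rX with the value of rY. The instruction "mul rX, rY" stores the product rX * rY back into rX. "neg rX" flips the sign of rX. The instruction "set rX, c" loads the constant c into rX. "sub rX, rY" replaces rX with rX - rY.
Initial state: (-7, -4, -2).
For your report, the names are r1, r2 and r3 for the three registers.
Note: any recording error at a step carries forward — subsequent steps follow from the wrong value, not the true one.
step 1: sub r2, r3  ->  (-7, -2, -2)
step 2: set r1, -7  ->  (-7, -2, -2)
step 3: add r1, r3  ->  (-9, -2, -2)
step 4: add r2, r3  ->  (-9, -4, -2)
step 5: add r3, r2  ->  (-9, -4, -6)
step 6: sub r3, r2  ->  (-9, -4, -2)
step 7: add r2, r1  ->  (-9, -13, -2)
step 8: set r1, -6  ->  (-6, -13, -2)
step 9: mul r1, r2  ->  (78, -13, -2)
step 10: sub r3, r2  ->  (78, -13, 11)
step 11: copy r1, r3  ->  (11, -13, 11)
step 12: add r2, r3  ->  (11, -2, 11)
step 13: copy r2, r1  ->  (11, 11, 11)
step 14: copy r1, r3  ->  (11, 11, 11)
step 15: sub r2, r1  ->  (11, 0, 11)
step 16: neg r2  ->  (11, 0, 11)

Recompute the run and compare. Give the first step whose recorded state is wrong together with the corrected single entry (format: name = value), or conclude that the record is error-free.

1. r2 = -4 - -2 = -2 (no discrepancy)
2. r1 = -7 (matches)
3. r1 = -7 + -2 = -9 (exactly as logged)
4. r2 = -2 + -2 = -4 (confirmed correct)
5. r3 = -2 + -4 = -6 (in agreement)
6. r3 = -6 - -4 = -2 (exactly as logged)
7. r2 = -4 + -9 = -13 (agrees with the record)
8. r1 = -6 (consistent with the record)
9. r1 = -6 * -13 = 78 (exactly as logged)
10. r3 = -2 - -13 = 11 (exactly as logged)
11. r1 = 11 (same as recorded)
12. r2 = -13 + 11 = -2 (confirmed correct)
13. r2 = 11 (agrees with the record)
14. r1 = 11 (consistent with the record)
15. r2 = 11 - 11 = 0 (exactly as logged)
16. r2 = -(0) = 0 (same as recorded)
All steps check out; nothing to correct.

no error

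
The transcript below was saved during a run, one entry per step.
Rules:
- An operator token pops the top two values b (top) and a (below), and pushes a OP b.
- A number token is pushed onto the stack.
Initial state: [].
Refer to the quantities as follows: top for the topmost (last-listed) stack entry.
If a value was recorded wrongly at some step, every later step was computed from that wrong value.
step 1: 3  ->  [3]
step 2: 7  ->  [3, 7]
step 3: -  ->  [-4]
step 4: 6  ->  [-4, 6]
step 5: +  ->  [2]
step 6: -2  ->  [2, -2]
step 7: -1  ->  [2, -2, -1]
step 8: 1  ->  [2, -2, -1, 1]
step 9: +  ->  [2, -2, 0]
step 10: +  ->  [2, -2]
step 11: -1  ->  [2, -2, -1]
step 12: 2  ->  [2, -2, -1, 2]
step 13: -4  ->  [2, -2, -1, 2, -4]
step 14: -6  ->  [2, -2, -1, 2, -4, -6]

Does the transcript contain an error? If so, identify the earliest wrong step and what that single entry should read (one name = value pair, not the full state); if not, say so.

no error

1. push 3: top = 3 (consistent with the transcript)
2. push 7: top = 7 (confirmed correct)
3. 3 - 7 = -4 (agrees with the transcript)
4. push 6: top = 6 (confirmed correct)
5. -4 + 6 = 2 (no discrepancy)
6. push -2: top = -2 (same as recorded)
7. push -1: top = -1 (consistent with the transcript)
8. push 1: top = 1 (in agreement)
9. -1 + 1 = 0 (matches)
10. -2 + 0 = -2 (in agreement)
11. push -1: top = -1 (same as recorded)
12. push 2: top = 2 (consistent with the transcript)
13. push -4: top = -4 (same as recorded)
14. push -6: top = -6 (consistent with the transcript)
Every step is consistent.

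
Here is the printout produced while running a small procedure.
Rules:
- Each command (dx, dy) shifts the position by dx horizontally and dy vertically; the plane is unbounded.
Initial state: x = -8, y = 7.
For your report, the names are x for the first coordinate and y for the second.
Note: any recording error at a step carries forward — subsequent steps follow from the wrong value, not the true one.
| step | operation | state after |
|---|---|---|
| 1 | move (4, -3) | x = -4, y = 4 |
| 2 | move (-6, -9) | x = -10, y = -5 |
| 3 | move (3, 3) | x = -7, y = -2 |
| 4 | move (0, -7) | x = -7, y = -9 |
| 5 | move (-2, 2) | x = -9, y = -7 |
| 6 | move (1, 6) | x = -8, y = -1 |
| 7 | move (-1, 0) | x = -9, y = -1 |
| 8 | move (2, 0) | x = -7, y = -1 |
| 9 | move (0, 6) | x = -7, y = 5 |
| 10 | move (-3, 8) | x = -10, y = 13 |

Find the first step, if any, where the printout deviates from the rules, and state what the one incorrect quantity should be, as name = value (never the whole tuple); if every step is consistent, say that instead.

no error

Recomputing the run from the initial state:
step 1: x = -4, y = 4
step 2: x = -10, y = -5
step 3: x = -7, y = -2
step 4: x = -7, y = -9
step 5: x = -9, y = -7
step 6: x = -8, y = -1
step 7: x = -9, y = -1
step 8: x = -7, y = -1
step 9: x = -7, y = 5
step 10: x = -10, y = 13
This matches the printout at every step.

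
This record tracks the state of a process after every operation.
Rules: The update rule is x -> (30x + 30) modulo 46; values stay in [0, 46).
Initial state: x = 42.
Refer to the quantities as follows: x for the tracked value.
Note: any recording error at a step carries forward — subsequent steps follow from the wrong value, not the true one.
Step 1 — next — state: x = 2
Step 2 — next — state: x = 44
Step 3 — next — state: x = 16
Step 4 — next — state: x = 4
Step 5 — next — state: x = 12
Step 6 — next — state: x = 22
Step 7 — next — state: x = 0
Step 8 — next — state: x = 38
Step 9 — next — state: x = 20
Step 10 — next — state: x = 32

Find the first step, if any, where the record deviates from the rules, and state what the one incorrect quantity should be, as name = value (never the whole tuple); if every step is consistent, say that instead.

step 1: x = (30*42 + 30) mod 46 = 2 -> same as recorded
step 2: x = (30*2 + 30) mod 46 = 44 -> checks out
step 3: x = (30*44 + 30) mod 46 = 16 -> no discrepancy
step 4: x = (30*16 + 30) mod 46 = 4 -> no discrepancy
step 5: x = (30*4 + 30) mod 46 = 12 -> agrees with the record
step 6: x = (30*12 + 30) mod 46 = 22 -> confirmed correct
step 7: x = (30*22 + 30) mod 46 = 0 -> exactly as logged
step 8: x = (30*0 + 30) mod 46 = 30 -> the entry is off here
The earliest wrong entry is at step 8: it should read x = 30.

step 8, x = 30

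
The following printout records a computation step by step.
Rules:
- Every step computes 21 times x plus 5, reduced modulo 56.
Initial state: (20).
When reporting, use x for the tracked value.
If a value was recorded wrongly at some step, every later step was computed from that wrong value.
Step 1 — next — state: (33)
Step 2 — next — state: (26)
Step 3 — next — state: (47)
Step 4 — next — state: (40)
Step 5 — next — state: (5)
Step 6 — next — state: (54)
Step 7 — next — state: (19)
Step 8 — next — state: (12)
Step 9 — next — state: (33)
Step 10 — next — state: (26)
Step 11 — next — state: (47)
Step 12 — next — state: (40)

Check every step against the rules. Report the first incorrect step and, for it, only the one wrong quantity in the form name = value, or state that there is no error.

no error

Step 1: x = (21*20 + 5) mod 56 = 33 — exactly as logged.
Step 2: x = (21*33 + 5) mod 56 = 26 — matches.
Step 3: x = (21*26 + 5) mod 56 = 47 — checks out.
Step 4: x = (21*47 + 5) mod 56 = 40 — in agreement.
Step 5: x = (21*40 + 5) mod 56 = 5 — consistent with the printout.
Step 6: x = (21*5 + 5) mod 56 = 54 — in agreement.
Step 7: x = (21*54 + 5) mod 56 = 19 — consistent with the printout.
Step 8: x = (21*19 + 5) mod 56 = 12 — checks out.
Step 9: x = (21*12 + 5) mod 56 = 33 — agrees with the printout.
Step 10: x = (21*33 + 5) mod 56 = 26 — no discrepancy.
Step 11: x = (21*26 + 5) mod 56 = 47 — in agreement.
Step 12: x = (21*47 + 5) mod 56 = 40 — no discrepancy.
Each recorded entry agrees with the recomputation.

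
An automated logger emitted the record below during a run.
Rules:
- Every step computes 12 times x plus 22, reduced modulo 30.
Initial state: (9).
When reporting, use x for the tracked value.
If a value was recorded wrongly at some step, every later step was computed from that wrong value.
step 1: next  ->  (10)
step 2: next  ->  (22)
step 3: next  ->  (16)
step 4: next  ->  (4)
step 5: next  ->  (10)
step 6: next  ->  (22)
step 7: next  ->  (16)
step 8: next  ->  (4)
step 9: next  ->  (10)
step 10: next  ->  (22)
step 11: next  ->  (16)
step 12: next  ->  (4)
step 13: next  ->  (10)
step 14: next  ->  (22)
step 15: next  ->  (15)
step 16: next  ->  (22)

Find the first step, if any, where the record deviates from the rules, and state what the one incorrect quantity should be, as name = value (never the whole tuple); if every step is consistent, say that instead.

Recomputing the run from the initial state:
step 1: x = 10
step 2: x = 22
step 3: x = 16
step 4: x = 4
step 5: x = 10
step 6: x = 22
step 7: x = 16
step 8: x = 4
step 9: x = 10
step 10: x = 22
step 11: x = 16
step 12: x = 4
step 13: x = 10
step 14: x = 22
step 15: x = 16
step 16: x = 4
The first disagreement with the record is at step 15, where the value should be x = 16.

step 15, x = 16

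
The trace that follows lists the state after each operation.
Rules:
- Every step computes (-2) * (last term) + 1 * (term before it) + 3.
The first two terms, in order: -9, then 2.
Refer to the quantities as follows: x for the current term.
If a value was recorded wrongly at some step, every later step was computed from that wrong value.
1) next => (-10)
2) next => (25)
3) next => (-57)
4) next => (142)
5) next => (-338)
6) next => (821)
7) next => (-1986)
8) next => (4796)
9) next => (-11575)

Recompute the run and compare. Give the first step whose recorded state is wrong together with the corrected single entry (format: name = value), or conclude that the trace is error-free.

Step 1: x = -2*(2) + (1)*(-9) + (3) = -10 — agrees with the trace.
Step 2: x = -2*(-10) + (1)*(2) + (3) = 25 — agrees with the trace.
Step 3: x = -2*(25) + (1)*(-10) + (3) = -57 — in agreement.
Step 4: x = -2*(-57) + (1)*(25) + (3) = 142 — in agreement.
Step 5: x = -2*(142) + (1)*(-57) + (3) = -338 — no discrepancy.
Step 6: x = -2*(-338) + (1)*(142) + (3) = 821 — agrees with the trace.
Step 7: x = -2*(821) + (1)*(-338) + (3) = -1977 — the trace has a different value.
Conclusion: step 7 carries the first error; the entry should be x = -1977.

step 7, x = -1977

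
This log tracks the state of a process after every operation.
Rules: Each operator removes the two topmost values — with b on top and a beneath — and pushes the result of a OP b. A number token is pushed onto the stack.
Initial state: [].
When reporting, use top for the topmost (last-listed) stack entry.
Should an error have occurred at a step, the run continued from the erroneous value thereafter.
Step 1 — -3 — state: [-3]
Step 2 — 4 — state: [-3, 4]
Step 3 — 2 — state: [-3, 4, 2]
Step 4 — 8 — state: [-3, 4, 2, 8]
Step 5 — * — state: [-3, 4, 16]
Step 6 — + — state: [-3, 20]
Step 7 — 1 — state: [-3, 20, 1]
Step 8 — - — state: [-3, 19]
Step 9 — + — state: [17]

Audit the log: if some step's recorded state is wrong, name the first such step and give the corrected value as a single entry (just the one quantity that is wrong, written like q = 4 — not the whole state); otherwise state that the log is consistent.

Recomputing the run from the initial state:
step 1: [-3]
step 2: [-3, 4]
step 3: [-3, 4, 2]
step 4: [-3, 4, 2, 8]
step 5: [-3, 4, 16]
step 6: [-3, 20]
step 7: [-3, 20, 1]
step 8: [-3, 19]
step 9: [16]
The first disagreement with the log is at step 9, where the value should be top = 16.

step 9, top = 16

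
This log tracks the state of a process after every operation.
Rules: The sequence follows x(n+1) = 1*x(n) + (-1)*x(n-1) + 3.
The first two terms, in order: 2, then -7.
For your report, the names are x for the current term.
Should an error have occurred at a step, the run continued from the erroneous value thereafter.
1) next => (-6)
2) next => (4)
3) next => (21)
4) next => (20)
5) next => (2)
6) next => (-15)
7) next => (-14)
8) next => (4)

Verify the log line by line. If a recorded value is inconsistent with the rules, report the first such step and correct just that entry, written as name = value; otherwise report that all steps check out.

Recomputing the run from the initial state:
step 1: x = -6
step 2: x = 4
step 3: x = 13
step 4: x = 12
step 5: x = 2
step 6: x = -7
step 7: x = -6
step 8: x = 4
The first disagreement with the log is at step 3, where the value should be x = 13.

step 3, x = 13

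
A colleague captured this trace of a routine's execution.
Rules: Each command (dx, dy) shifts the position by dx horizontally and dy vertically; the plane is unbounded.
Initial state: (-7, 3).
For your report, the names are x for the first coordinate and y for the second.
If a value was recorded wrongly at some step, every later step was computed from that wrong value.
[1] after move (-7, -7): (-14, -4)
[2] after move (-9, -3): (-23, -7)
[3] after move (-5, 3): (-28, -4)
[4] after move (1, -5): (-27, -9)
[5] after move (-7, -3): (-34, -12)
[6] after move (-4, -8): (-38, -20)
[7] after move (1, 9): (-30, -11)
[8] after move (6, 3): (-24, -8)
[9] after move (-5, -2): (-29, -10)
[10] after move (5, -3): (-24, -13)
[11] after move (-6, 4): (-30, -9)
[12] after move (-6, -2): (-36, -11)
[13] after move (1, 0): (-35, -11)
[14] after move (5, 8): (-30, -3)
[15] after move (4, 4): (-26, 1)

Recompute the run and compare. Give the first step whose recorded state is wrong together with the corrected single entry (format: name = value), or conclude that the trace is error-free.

Step 1: x = -7 + (-7) = -14, y = 3 + (-7) = -4 — same as recorded.
Step 2: x = -14 + (-9) = -23, y = -4 + (-3) = -7 — confirmed correct.
Step 3: x = -23 + (-5) = -28, y = -7 + (3) = -4 — no discrepancy.
Step 4: x = -28 + (1) = -27, y = -4 + (-5) = -9 — checks out.
Step 5: x = -27 + (-7) = -34, y = -9 + (-3) = -12 — matches.
Step 6: x = -34 + (-4) = -38, y = -12 + (-8) = -20 — exactly as logged.
Step 7: x = -38 + (1) = -37, y = -20 + (9) = -11 — the trace disagrees here.
That makes step 7 the first incorrect line — x = -37 is what it should show.

step 7, x = -37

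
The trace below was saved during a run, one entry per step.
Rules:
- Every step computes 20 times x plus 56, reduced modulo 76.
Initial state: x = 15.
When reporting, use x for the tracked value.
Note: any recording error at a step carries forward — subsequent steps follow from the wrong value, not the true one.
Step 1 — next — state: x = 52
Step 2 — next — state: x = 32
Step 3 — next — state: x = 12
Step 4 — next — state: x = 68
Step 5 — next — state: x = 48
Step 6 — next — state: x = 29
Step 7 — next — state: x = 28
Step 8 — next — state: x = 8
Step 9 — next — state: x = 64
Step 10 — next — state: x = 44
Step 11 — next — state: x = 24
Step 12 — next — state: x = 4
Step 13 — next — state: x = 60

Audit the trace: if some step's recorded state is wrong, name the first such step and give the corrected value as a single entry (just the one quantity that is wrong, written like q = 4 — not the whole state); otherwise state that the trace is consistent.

1. x = (20*15 + 56) mod 76 = 52 (no discrepancy)
2. x = (20*52 + 56) mod 76 = 32 (same as recorded)
3. x = (20*32 + 56) mod 76 = 12 (confirmed correct)
4. x = (20*12 + 56) mod 76 = 68 (no discrepancy)
5. x = (20*68 + 56) mod 76 = 48 (same as recorded)
6. x = (20*48 + 56) mod 76 = 28 (first mismatch against the trace)
Conclusion: step 6 carries the first error; the entry should be x = 28.

step 6, x = 28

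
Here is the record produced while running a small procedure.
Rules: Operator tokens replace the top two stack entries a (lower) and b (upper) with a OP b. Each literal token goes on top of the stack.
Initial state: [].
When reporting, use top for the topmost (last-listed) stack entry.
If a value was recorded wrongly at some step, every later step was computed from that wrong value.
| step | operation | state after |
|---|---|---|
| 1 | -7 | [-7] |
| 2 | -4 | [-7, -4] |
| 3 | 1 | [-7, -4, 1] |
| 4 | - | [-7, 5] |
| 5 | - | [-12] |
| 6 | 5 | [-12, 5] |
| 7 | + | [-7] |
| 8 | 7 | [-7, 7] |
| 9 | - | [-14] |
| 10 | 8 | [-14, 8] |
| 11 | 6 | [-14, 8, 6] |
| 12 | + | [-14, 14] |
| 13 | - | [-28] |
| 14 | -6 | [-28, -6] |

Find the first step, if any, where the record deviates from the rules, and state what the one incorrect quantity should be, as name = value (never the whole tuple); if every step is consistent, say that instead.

step 4, top = -5

Step 1: push -7: top = -7 — no discrepancy.
Step 2: push -4: top = -4 — verified.
Step 3: push 1: top = 1 — consistent with the record.
Step 4: -4 - 1 = -5 — the record disagrees here.
The earliest wrong entry is at step 4: it should read top = -5.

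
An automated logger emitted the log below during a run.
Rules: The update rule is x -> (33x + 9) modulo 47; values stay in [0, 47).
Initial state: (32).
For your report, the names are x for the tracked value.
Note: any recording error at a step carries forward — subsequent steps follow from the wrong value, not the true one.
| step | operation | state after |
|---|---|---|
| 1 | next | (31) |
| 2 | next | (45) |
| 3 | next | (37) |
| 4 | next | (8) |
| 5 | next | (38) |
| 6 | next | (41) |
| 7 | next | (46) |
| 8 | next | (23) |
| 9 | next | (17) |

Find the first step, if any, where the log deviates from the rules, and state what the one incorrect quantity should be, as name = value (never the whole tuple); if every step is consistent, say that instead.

step 9, x = 16

step 1: x = (33*32 + 9) mod 47 = 31 -> matches
step 2: x = (33*31 + 9) mod 47 = 45 -> agrees with the log
step 3: x = (33*45 + 9) mod 47 = 37 -> matches
step 4: x = (33*37 + 9) mod 47 = 8 -> checks out
step 5: x = (33*8 + 9) mod 47 = 38 -> verified
step 6: x = (33*38 + 9) mod 47 = 41 -> no discrepancy
step 7: x = (33*41 + 9) mod 47 = 46 -> agrees with the log
step 8: x = (33*46 + 9) mod 47 = 23 -> verified
step 9: x = (33*23 + 9) mod 47 = 16 -> the log has a different value
First incorrect step: 9; the correct value is x = 16.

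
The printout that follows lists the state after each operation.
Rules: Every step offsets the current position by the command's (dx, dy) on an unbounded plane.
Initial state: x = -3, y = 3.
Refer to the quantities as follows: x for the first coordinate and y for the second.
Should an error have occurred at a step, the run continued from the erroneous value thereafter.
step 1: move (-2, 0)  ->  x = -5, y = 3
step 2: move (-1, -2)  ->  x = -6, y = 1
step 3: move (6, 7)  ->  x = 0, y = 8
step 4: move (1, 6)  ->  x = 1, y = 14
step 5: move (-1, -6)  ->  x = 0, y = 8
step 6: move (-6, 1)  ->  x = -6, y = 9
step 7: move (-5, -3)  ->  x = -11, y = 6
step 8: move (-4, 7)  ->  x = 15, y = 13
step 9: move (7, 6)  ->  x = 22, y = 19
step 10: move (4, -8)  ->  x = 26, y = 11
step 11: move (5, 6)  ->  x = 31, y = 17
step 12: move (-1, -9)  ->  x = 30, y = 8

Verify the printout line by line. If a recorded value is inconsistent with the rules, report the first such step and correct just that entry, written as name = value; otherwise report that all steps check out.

step 8, x = -15

Step 1: x = -3 + (-2) = -5, y = 3 + (0) = 3 — exactly as logged.
Step 2: x = -5 + (-1) = -6, y = 3 + (-2) = 1 — consistent with the printout.
Step 3: x = -6 + (6) = 0, y = 1 + (7) = 8 — in agreement.
Step 4: x = 0 + (1) = 1, y = 8 + (6) = 14 — confirmed correct.
Step 5: x = 1 + (-1) = 0, y = 14 + (-6) = 8 — checks out.
Step 6: x = 0 + (-6) = -6, y = 8 + (1) = 9 — consistent with the printout.
Step 7: x = -6 + (-5) = -11, y = 9 + (-3) = 6 — exactly as logged.
Step 8: x = -11 + (-4) = -15, y = 6 + (7) = 13 — a discrepancy with the printout.
So the first discrepancy is step 8, where the right value is x = -15.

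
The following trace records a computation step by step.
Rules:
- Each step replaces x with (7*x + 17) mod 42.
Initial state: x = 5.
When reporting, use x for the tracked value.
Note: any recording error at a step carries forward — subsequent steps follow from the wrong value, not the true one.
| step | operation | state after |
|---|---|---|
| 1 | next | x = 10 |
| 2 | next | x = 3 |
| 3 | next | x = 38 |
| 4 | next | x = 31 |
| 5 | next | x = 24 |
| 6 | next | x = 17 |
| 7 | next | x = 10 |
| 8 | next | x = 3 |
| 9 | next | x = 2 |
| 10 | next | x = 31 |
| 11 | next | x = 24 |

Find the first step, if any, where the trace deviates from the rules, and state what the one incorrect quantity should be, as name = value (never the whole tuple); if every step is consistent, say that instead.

step 9, x = 38

Step 1: x = (7*5 + 17) mod 42 = 10 — consistent with the trace.
Step 2: x = (7*10 + 17) mod 42 = 3 — confirmed correct.
Step 3: x = (7*3 + 17) mod 42 = 38 — agrees with the trace.
Step 4: x = (7*38 + 17) mod 42 = 31 — checks out.
Step 5: x = (7*31 + 17) mod 42 = 24 — in agreement.
Step 6: x = (7*24 + 17) mod 42 = 17 — matches.
Step 7: x = (7*17 + 17) mod 42 = 10 — confirmed correct.
Step 8: x = (7*10 + 17) mod 42 = 3 — exactly as logged.
Step 9: x = (7*3 + 17) mod 42 = 38 — this is not what the trace shows.
That makes step 9 the first incorrect line — x = 38 is what it should show.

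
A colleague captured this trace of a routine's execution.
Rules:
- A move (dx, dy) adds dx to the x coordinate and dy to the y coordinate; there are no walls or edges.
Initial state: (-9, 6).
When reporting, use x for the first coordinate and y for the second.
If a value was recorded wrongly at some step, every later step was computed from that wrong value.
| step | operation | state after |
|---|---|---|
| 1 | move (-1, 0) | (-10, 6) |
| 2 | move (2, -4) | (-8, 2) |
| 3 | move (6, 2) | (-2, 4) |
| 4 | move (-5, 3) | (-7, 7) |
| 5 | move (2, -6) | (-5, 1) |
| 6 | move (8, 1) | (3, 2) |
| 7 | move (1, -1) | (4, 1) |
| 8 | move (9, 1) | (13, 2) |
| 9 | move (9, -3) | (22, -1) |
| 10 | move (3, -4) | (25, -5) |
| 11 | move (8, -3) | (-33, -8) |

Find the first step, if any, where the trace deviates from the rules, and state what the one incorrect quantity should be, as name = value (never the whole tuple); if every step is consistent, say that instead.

Step 1: x = -9 + (-1) = -10, y = 6 + (0) = 6 — same as recorded.
Step 2: x = -10 + (2) = -8, y = 6 + (-4) = 2 — matches.
Step 3: x = -8 + (6) = -2, y = 2 + (2) = 4 — in agreement.
Step 4: x = -2 + (-5) = -7, y = 4 + (3) = 7 — matches.
Step 5: x = -7 + (2) = -5, y = 7 + (-6) = 1 — agrees with the trace.
Step 6: x = -5 + (8) = 3, y = 1 + (1) = 2 — in agreement.
Step 7: x = 3 + (1) = 4, y = 2 + (-1) = 1 — no discrepancy.
Step 8: x = 4 + (9) = 13, y = 1 + (1) = 2 — checks out.
Step 9: x = 13 + (9) = 22, y = 2 + (-3) = -1 — consistent with the trace.
Step 10: x = 22 + (3) = 25, y = -1 + (-4) = -5 — same as recorded.
Step 11: x = 25 + (8) = 33, y = -5 + (-3) = -8 — a discrepancy with the trace.
The audit stops at step 11: the recorded entry is wrong and should be x = 33.

step 11, x = 33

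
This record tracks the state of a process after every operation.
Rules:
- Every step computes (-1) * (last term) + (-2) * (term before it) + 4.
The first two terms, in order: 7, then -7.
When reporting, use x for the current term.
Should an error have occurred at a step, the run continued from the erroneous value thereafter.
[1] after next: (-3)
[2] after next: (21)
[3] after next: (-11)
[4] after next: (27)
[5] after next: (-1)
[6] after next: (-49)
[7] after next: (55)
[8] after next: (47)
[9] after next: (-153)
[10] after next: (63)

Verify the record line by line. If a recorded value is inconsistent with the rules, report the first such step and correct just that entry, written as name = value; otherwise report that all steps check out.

step 4, x = -27

Recomputing the run from the initial state:
step 1: x = -3
step 2: x = 21
step 3: x = -11
step 4: x = -27
step 5: x = 53
step 6: x = 5
step 7: x = -107
step 8: x = 101
step 9: x = 117
step 10: x = -315
The first disagreement with the record is at step 4, where the value should be x = -27.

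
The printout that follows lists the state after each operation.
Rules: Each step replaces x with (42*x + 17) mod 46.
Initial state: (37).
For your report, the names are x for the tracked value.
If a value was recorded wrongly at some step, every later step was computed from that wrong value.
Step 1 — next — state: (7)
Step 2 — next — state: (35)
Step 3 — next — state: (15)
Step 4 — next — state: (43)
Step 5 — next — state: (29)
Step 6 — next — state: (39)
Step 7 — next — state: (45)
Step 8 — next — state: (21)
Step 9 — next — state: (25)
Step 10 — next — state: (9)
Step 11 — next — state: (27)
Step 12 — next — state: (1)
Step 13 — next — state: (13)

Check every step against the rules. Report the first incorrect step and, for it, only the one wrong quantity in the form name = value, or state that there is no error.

step 1: x = (42*37 + 17) mod 46 = 7 -> exactly as logged
step 2: x = (42*7 + 17) mod 46 = 35 -> matches
step 3: x = (42*35 + 17) mod 46 = 15 -> confirmed correct
step 4: x = (42*15 + 17) mod 46 = 3 -> this is not what the printout shows
The earliest wrong entry is at step 4: it should read x = 3.

step 4, x = 3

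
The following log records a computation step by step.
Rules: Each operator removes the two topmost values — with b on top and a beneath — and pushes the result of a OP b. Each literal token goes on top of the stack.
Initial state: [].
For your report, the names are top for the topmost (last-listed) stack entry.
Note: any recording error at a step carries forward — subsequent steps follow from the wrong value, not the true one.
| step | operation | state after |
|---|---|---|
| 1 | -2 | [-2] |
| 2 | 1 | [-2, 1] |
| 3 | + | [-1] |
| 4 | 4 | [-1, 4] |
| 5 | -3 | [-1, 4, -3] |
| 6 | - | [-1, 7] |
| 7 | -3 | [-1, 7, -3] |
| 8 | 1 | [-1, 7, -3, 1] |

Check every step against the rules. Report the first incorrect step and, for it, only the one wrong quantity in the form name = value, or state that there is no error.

no error

step 1: push -2: top = -2 -> agrees with the log
step 2: push 1: top = 1 -> consistent with the log
step 3: -2 + 1 = -1 -> confirmed correct
step 4: push 4: top = 4 -> verified
step 5: push -3: top = -3 -> checks out
step 6: 4 - -3 = 7 -> checks out
step 7: push -3: top = -3 -> exactly as logged
step 8: push 1: top = 1 -> agrees with the log
Every step is consistent.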